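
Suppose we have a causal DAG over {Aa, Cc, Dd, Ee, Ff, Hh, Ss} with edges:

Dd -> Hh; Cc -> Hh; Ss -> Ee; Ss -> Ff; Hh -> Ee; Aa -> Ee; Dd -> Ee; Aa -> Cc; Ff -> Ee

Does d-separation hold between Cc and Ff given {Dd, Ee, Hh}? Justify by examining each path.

We examine all 6 paths between Cc and Ff:
Path 1: Cc ← Aa → Ee ← Ff
  Aa is a fork and Aa is not conditioned on; Ee is a collider and Ee is conditioned on, which opens it — no node blocks this path, so it is active.
Path 2: Cc ← Aa → Ee ← Ss → Ff
  Aa is a fork and Aa is not conditioned on; Ee is a collider and Ee is conditioned on, which opens it; Ss is a fork and Ss is not conditioned on — no node blocks this path, so it is active.
Path 3: Cc → Hh ← Dd → Ee ← Ff
  Dd is a fork here and Dd is conditioned on, so the path is blocked at Dd.
Path 4: Cc → Hh ← Dd → Ee ← Ss → Ff
  Dd is a fork here and Dd is conditioned on, so the path is blocked at Dd.
Path 5: Cc → Hh → Ee ← Ff
  Hh is a chain here and Hh is conditioned on, so the path is blocked at Hh.
Path 6: Cc → Hh → Ee ← Ss → Ff
  Hh is a chain here and Hh is conditioned on, so the path is blocked at Hh.
Since the path Cc ← Aa → Ee ← Ff is active, Cc and Ff are not d-separated given {Dd, Ee, Hh}.

No — Cc and Ff are not d-separated given {Dd, Ee, Hh}.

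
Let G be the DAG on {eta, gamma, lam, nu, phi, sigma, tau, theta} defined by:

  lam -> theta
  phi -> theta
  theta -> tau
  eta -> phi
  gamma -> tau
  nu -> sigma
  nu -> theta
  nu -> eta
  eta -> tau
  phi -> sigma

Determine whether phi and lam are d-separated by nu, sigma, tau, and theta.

Enumerating the 5 paths from phi to lam and testing each for blocking by {nu, sigma, tau, theta}:
  1. phi ← eta ← nu → theta ← lam — eta:chain[open]; nu:fork[blocks]; theta:collider[open] ⇒ blocked
  2. phi ← eta → tau ← theta ← lam — eta:fork[open]; tau:collider[open]; theta:chain[blocks] ⇒ blocked
  3. phi → sigma ← nu → eta → tau ← theta ← lam — sigma:collider[open]; nu:fork[blocks]; eta:chain[open]; tau:collider[open]; theta:chain[blocks] ⇒ blocked
  4. phi → sigma ← nu → theta ← lam — sigma:collider[open]; nu:fork[blocks]; theta:collider[open] ⇒ blocked
  5. phi → theta ← lam — theta:collider[open] ⇒ active
Because an active path exists, phi and lam are not d-separated.

No — phi and lam are not d-separated given {nu, sigma, tau, theta}.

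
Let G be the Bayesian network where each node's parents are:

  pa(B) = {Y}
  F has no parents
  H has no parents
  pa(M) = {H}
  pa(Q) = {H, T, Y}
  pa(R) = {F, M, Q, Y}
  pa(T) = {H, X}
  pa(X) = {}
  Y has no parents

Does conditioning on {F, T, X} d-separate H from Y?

We examine all 6 paths between H and Y:
Path 1: H → Q → R ← Y
  R is a collider here and neither R nor any of its descendants is conditioned on, so the collider stays closed — the path is blocked at R.
Path 2: H → Q ← Y
  Q is a collider here and neither Q nor any of its descendants is conditioned on, so the collider stays closed — the path is blocked at Q.
Path 3: H → M → R ← Q ← Y
  R is a collider here and neither R nor any of its descendants is conditioned on, so the collider stays closed — the path is blocked at R.
Path 4: H → M → R ← Y
  R is a collider here and neither R nor any of its descendants is conditioned on, so the collider stays closed — the path is blocked at R.
Path 5: H → T → Q → R ← Y
  T is a chain here and T is conditioned on, so the path is blocked at T.
Path 6: H → T → Q ← Y
  T is a chain here and T is conditioned on, so the path is blocked at T.
All paths are blocked; H ⊥ Y | {F, T, X} holds.

Yes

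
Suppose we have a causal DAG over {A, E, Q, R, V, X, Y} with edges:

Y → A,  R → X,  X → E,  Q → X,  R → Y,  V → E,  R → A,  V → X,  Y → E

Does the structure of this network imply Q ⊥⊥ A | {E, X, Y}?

6 paths connect Q and A; each must be blocked for d-separation to hold:
Path 1: Q → X → E ← Y → A
  X is a chain here and X is conditioned on, so the path is blocked at X.
Path 2: Q → X → E ← Y ← R → A
  X is a chain here and X is conditioned on, so the path is blocked at X.
Path 3: Q → X ← R → A
  X is a collider and X is conditioned on, which opens it; R is a fork and R is not conditioned on — no node blocks this path, so it is active.
Path 4: Q → X ← R → Y → A
  Y is a chain here and Y is conditioned on, so the path is blocked at Y.
Path 5: Q → X ← V → E ← Y → A
  Y is a fork here and Y is conditioned on, so the path is blocked at Y.
Path 6: Q → X ← V → E ← Y ← R → A
  Y is a chain here and Y is conditioned on, so the path is blocked at Y.
Since the path Q → X ← R → A is active, Q and A are not d-separated given {E, X, Y}.

No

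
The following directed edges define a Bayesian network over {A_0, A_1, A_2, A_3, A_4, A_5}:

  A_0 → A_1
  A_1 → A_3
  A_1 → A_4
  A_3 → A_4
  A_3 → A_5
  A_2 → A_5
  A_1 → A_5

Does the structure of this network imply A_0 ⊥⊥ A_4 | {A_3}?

We examine all 3 paths between A_0 and A_4:
Path 1: A_0 → A_1 → A_3 → A_4
  A_3 is a chain here and A_3 is conditioned on, so the path is blocked at A_3.
Path 2: A_0 → A_1 → A_5 ← A_3 → A_4
  A_5 is a collider here and neither A_5 nor any of its descendants is conditioned on, so the collider stays closed — the path is blocked at A_5.
Path 3: A_0 → A_1 → A_4
  A_1 is a chain and A_1 is not conditioned on — no node blocks this path, so it is active.
At least one path is unblocked, so d-separation fails.

No — A_0 and A_4 are not d-separated given {A_3}.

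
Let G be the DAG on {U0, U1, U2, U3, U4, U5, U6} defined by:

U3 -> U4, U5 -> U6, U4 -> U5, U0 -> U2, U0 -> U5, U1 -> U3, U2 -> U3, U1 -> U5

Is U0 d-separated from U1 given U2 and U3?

Yes

4 paths connect U0 and U1; each must be blocked for d-separation to hold:
Path 1: U0 → U2 → U3 → U4 → U5 ← U1
  U2 is a chain here and U2 is conditioned on, so the path is blocked at U2.
Path 2: U0 → U2 → U3 ← U1
  U2 is a chain here and U2 is conditioned on, so the path is blocked at U2.
Path 3: U0 → U5 ← U4 ← U3 ← U1
  U5 is a collider here and neither U5 nor any of its descendants is conditioned on, so the collider stays closed — the path is blocked at U5.
Path 4: U0 → U5 ← U1
  U5 is a collider here and neither U5 nor any of its descendants is conditioned on, so the collider stays closed — the path is blocked at U5.
Since every path is blocked, d-separation holds.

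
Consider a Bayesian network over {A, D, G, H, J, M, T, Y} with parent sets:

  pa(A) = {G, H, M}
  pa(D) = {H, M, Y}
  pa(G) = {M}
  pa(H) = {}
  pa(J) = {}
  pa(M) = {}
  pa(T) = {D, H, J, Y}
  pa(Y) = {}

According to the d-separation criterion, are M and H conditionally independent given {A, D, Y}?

There are 5 undirected paths between M and H; checking each against the conditioning set {A, D, Y}:
Path 1: M → A ← H
  A is a collider and A is conditioned on, which opens it — no node blocks this path, so it is active.
Path 2: M → D → T ← H
  D is a chain here and D is conditioned on, so the path is blocked at D.
Path 3: M → D ← Y → T ← H
  Y is a fork here and Y is conditioned on, so the path is blocked at Y.
Path 4: M → D ← H
  D is a collider and D is conditioned on, which opens it — no node blocks this path, so it is active.
Path 5: M → G → A ← H
  G is a chain and G is not conditioned on; A is a collider and A is conditioned on, which opens it — no node blocks this path, so it is active.
Because an active path exists, M and H are not d-separated.

No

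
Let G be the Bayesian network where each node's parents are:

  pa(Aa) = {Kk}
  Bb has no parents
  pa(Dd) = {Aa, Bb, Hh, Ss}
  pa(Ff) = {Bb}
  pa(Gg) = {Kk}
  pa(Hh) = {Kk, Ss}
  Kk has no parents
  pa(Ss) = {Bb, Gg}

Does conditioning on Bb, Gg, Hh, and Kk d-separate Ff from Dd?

Yes

We examine all 6 paths between Ff and Dd:
Path 1: Ff ← Bb → Dd
  Bb is a fork here and Bb is conditioned on, so the path is blocked at Bb.
Path 2: Ff ← Bb → Ss → Dd
  Bb is a fork here and Bb is conditioned on, so the path is blocked at Bb.
Path 3: Ff ← Bb → Ss → Hh → Dd
  Bb is a fork here and Bb is conditioned on, so the path is blocked at Bb.
Path 4: Ff ← Bb → Ss → Hh ← Kk → Aa → Dd
  Bb is a fork here and Bb is conditioned on, so the path is blocked at Bb.
Path 5: Ff ← Bb → Ss ← Gg ← Kk → Aa → Dd
  Bb is a fork here and Bb is conditioned on, so the path is blocked at Bb.
Path 6: Ff ← Bb → Ss ← Gg ← Kk → Hh → Dd
  Bb is a fork here and Bb is conditioned on, so the path is blocked at Bb.
All paths are blocked; Ff ⊥ Dd | {Bb, Gg, Hh, Kk} holds.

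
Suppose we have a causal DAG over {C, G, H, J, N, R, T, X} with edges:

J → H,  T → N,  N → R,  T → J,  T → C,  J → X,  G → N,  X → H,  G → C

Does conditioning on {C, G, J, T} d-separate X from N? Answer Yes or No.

4 paths connect X and N; each must be blocked for d-separation to hold:
Path 1: X → H ← J ← T → N
  H is a collider here and neither H nor any of its descendants is conditioned on, so the collider stays closed — the path is blocked at H.
Path 2: X → H ← J ← T → C ← G → N
  H is a collider here and neither H nor any of its descendants is conditioned on, so the collider stays closed — the path is blocked at H.
Path 3: X ← J ← T → N
  J is a chain here and J is conditioned on, so the path is blocked at J.
Path 4: X ← J ← T → C ← G → N
  J is a chain here and J is conditioned on, so the path is blocked at J.
All paths are blocked; X ⊥ N | {C, G, J, T} holds.

Yes — X and N are d-separated given {C, G, J, T}.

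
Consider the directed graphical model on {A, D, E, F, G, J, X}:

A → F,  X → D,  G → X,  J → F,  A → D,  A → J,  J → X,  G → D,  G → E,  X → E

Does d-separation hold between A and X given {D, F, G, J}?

There are 5 undirected paths between A and X; checking each against the conditioning set {D, F, G, J}:
  1. A → D ← G → E ← X — D:collider[open]; G:fork[blocks]; E:collider[blocks] ⇒ blocked
  2. A → D ← G → X — D:collider[open]; G:fork[blocks] ⇒ blocked
  3. A → D ← X — D:collider[open] ⇒ active
  4. A → J → X — J:chain[blocks] ⇒ blocked
  5. A → F ← J → X — F:collider[open]; J:fork[blocks] ⇒ blocked
Since the path A → D ← X is active, A and X are not d-separated given {D, F, G, J}.

No — A and X are not d-separated given {D, F, G, J}.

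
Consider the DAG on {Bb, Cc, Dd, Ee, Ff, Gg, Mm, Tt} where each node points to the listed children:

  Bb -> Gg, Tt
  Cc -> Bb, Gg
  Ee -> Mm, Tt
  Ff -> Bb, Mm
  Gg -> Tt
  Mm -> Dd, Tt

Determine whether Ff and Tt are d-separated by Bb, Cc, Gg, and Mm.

Enumerating the 5 paths from Ff to Tt and testing each for blocking by {Bb, Cc, Gg, Mm}:
Path 1: Ff → Mm → Tt
  Mm is a chain here and Mm is conditioned on, so the path is blocked at Mm.
Path 2: Ff → Mm ← Ee → Tt
  Mm is a collider and Mm is conditioned on, which opens it; Ee is a fork and Ee is not conditioned on — no node blocks this path, so it is active.
Path 3: Ff → Bb → Tt
  Bb is a chain here and Bb is conditioned on, so the path is blocked at Bb.
Path 4: Ff → Bb → Gg → Tt
  Bb is a chain here and Bb is conditioned on, so the path is blocked at Bb.
Path 5: Ff → Bb ← Cc → Gg → Tt
  Cc is a fork here and Cc is conditioned on, so the path is blocked at Cc.
At least one path is unblocked, so d-separation fails.

No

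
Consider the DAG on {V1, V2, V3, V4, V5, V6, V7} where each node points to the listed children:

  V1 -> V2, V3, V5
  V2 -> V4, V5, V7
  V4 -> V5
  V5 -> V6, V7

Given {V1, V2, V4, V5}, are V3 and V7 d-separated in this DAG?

Enumerating the 6 paths from V3 to V7 and testing each for blocking by {V1, V2, V4, V5}:
Path 1: V3 ← V1 → V5 → V7
  V1 is a fork here and V1 is conditioned on, so the path is blocked at V1.
Path 2: V3 ← V1 → V5 ← V4 ← V2 → V7
  V1 is a fork here and V1 is conditioned on, so the path is blocked at V1.
Path 3: V3 ← V1 → V5 ← V2 → V7
  V1 is a fork here and V1 is conditioned on, so the path is blocked at V1.
Path 4: V3 ← V1 → V2 → V7
  V1 is a fork here and V1 is conditioned on, so the path is blocked at V1.
Path 5: V3 ← V1 → V2 → V4 → V5 → V7
  V1 is a fork here and V1 is conditioned on, so the path is blocked at V1.
Path 6: V3 ← V1 → V2 → V5 → V7
  V1 is a fork here and V1 is conditioned on, so the path is blocked at V1.
All paths are blocked; V3 ⊥ V7 | {V1, V2, V4, V5} holds.

Yes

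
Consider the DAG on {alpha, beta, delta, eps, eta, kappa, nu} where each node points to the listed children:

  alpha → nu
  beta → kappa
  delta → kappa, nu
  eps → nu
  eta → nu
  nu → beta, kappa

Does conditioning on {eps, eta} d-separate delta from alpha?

Enumerating the 3 paths from delta to alpha and testing each for blocking by {eps, eta}:
  1. delta → nu ← alpha — nu:collider[blocks] ⇒ blocked
  2. delta → kappa ← nu ← alpha — kappa:collider[blocks]; nu:chain[open] ⇒ blocked
  3. delta → kappa ← beta ← nu ← alpha — kappa:collider[blocks]; beta:chain[open]; nu:chain[open] ⇒ blocked
Since every path is blocked, d-separation holds.

Yes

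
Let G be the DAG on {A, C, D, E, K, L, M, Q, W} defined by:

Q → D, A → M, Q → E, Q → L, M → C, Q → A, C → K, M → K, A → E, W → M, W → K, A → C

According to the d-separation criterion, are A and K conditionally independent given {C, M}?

No

There are 6 undirected paths between A and K; checking each against the conditioning set {C, M}:
  1. A → M → K — M:chain[blocks] ⇒ blocked
  2. A → M ← W → K — M:collider[open]; W:fork[open] ⇒ active
  3. A → M → C → K — M:chain[blocks]; C:chain[blocks] ⇒ blocked
  4. A → C → K — C:chain[blocks] ⇒ blocked
  5. A → C ← M → K — C:collider[open]; M:fork[blocks] ⇒ blocked
  6. A → C ← M ← W → K — C:collider[open]; M:chain[blocks]; W:fork[open] ⇒ blocked
Since the path A → M ← W → K is active, A and K are not d-separated given {C, M}.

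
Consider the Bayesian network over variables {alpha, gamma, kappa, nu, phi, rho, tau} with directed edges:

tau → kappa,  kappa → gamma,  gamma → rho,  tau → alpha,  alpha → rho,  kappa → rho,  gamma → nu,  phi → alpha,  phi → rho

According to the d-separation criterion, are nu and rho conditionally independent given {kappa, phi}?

Enumerating the 4 paths from nu to rho and testing each for blocking by {kappa, phi}:
Path 1: nu ← gamma → rho
  gamma is a fork and gamma is not conditioned on — no node blocks this path, so it is active.
Path 2: nu ← gamma ← kappa ← tau → alpha ← phi → rho
  kappa is a chain here and kappa is conditioned on, so the path is blocked at kappa.
Path 3: nu ← gamma ← kappa ← tau → alpha → rho
  kappa is a chain here and kappa is conditioned on, so the path is blocked at kappa.
Path 4: nu ← gamma ← kappa → rho
  kappa is a fork here and kappa is conditioned on, so the path is blocked at kappa.
Because an active path exists, nu and rho are not d-separated.

No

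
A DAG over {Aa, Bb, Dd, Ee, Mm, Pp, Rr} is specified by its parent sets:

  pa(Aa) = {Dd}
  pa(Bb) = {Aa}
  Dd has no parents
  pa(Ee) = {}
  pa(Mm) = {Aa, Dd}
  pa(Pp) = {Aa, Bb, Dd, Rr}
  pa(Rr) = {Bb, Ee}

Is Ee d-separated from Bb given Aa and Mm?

Yes — Ee and Bb are d-separated given {Aa, Mm}.

5 paths connect Ee and Bb; each must be blocked for d-separation to hold:
  1. Ee → Rr → Pp ← Aa → Bb — Rr:chain[open]; Pp:collider[blocks]; Aa:fork[blocks] ⇒ blocked
  2. Ee → Rr → Pp ← Dd → Mm ← Aa → Bb — Rr:chain[open]; Pp:collider[blocks]; Dd:fork[open]; Mm:collider[open]; Aa:fork[blocks] ⇒ blocked
  3. Ee → Rr → Pp ← Dd → Aa → Bb — Rr:chain[open]; Pp:collider[blocks]; Dd:fork[open]; Aa:chain[blocks] ⇒ blocked
  4. Ee → Rr → Pp ← Bb — Rr:chain[open]; Pp:collider[blocks] ⇒ blocked
  5. Ee → Rr ← Bb — Rr:collider[blocks] ⇒ blocked
Since every path is blocked, d-separation holds.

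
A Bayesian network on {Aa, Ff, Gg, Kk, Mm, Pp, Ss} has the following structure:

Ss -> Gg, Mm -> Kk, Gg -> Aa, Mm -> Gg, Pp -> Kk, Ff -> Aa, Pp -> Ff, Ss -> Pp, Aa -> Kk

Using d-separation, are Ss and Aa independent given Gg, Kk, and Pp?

There are 6 undirected paths between Ss and Aa; checking each against the conditioning set {Gg, Kk, Pp}:
  1. Ss → Pp → Ff → Aa — Pp:chain[blocks]; Ff:chain[open] ⇒ blocked
  2. Ss → Pp → Kk ← Mm → Gg → Aa — Pp:chain[blocks]; Kk:collider[open]; Mm:fork[open]; Gg:chain[blocks] ⇒ blocked
  3. Ss → Pp → Kk ← Aa — Pp:chain[blocks]; Kk:collider[open] ⇒ blocked
  4. Ss → Gg ← Mm → Kk ← Aa — Gg:collider[open]; Mm:fork[open]; Kk:collider[open] ⇒ active
  5. Ss → Gg ← Mm → Kk ← Pp → Ff → Aa — Gg:collider[open]; Mm:fork[open]; Kk:collider[open]; Pp:fork[blocks]; Ff:chain[open] ⇒ blocked
  6. Ss → Gg → Aa — Gg:chain[blocks] ⇒ blocked
Because an active path exists, Ss and Aa are not d-separated.

No — Ss and Aa are not d-separated given {Gg, Kk, Pp}.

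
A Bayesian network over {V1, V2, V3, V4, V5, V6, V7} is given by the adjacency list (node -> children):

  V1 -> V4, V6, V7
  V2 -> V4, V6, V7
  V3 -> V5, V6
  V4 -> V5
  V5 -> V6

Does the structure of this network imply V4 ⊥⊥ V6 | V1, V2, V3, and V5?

There are 6 undirected paths between V4 and V6; checking each against the conditioning set {V1, V2, V3, V5}:
Path 1: V4 ← V2 → V6
  V2 is a fork here and V2 is conditioned on, so the path is blocked at V2.
Path 2: V4 ← V2 → V7 ← V1 → V6
  V2 is a fork here and V2 is conditioned on, so the path is blocked at V2.
Path 3: V4 → V5 ← V3 → V6
  V3 is a fork here and V3 is conditioned on, so the path is blocked at V3.
Path 4: V4 → V5 → V6
  V5 is a chain here and V5 is conditioned on, so the path is blocked at V5.
Path 5: V4 ← V1 → V6
  V1 is a fork here and V1 is conditioned on, so the path is blocked at V1.
Path 6: V4 ← V1 → V7 ← V2 → V6
  V1 is a fork here and V1 is conditioned on, so the path is blocked at V1.
All paths are blocked; V4 ⊥ V6 | {V1, V2, V3, V5} holds.

Yes — V4 and V6 are d-separated given {V1, V2, V3, V5}.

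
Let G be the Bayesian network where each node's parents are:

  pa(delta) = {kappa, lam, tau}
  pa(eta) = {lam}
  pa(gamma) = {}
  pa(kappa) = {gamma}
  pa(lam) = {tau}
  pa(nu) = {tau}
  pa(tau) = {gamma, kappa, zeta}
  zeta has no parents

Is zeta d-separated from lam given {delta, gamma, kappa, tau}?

We examine all 4 paths between zeta and lam:
Path 1: zeta → tau ← gamma → kappa → delta ← lam
  gamma is a fork here and gamma is conditioned on, so the path is blocked at gamma.
Path 2: zeta → tau ← kappa → delta ← lam
  kappa is a fork here and kappa is conditioned on, so the path is blocked at kappa.
Path 3: zeta → tau → lam
  tau is a chain here and tau is conditioned on, so the path is blocked at tau.
Path 4: zeta → tau → delta ← lam
  tau is a chain here and tau is conditioned on, so the path is blocked at tau.
Every path is blocked, so zeta and lam are d-separated given {delta, gamma, kappa, tau}.

Yes — zeta and lam are d-separated given {delta, gamma, kappa, tau}.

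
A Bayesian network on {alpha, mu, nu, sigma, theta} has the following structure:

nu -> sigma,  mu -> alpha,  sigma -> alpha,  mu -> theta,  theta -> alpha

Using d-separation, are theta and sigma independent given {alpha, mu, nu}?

No

2 paths connect theta and sigma; each must be blocked for d-separation to hold:
Path 1: theta ← mu → alpha ← sigma
  mu is a fork here and mu is conditioned on, so the path is blocked at mu.
Path 2: theta → alpha ← sigma
  alpha is a collider and alpha is conditioned on, which opens it — no node blocks this path, so it is active.
Since the path theta → alpha ← sigma is active, theta and sigma are not d-separated given {alpha, mu, nu}.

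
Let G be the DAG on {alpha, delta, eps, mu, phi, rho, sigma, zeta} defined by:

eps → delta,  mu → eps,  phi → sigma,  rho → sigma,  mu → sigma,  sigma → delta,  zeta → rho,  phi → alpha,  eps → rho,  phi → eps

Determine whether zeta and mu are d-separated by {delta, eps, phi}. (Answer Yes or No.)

There are 6 undirected paths between zeta and mu; checking each against the conditioning set {delta, eps, phi}:
Path 1: zeta → rho ← eps → delta ← sigma ← mu
  eps is a fork here and eps is conditioned on, so the path is blocked at eps.
Path 2: zeta → rho ← eps ← mu
  eps is a chain here and eps is conditioned on, so the path is blocked at eps.
Path 3: zeta → rho ← eps ← phi → sigma ← mu
  eps is a chain here and eps is conditioned on, so the path is blocked at eps.
Path 4: zeta → rho → sigma → delta ← eps ← mu
  eps is a chain here and eps is conditioned on, so the path is blocked at eps.
Path 5: zeta → rho → sigma ← mu
  rho is a chain and rho is not conditioned on; sigma is a collider and its descendant delta is conditioned on, which opens it — no node blocks this path, so it is active.
Path 6: zeta → rho → sigma ← phi → eps ← mu
  phi is a fork here and phi is conditioned on, so the path is blocked at phi.
Because an active path exists, zeta and mu are not d-separated.

No — zeta and mu are not d-separated given {delta, eps, phi}.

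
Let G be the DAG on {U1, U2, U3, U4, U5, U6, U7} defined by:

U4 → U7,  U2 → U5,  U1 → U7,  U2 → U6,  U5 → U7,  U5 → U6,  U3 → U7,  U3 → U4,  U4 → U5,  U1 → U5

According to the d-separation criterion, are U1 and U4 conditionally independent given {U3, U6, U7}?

There are 6 undirected paths between U1 and U4; checking each against the conditioning set {U3, U6, U7}:
  1. U1 → U7 ← U4 — U7:collider[open] ⇒ active
  2. U1 → U7 ← U3 → U4 — U7:collider[open]; U3:fork[blocks] ⇒ blocked
  3. U1 → U7 ← U5 ← U4 — U7:collider[open]; U5:chain[open] ⇒ active
  4. U1 → U5 ← U4 — U5:collider[open] ⇒ active
  5. U1 → U5 → U7 ← U4 — U5:chain[open]; U7:collider[open] ⇒ active
  6. U1 → U5 → U7 ← U3 → U4 — U5:chain[open]; U7:collider[open]; U3:fork[blocks] ⇒ blocked
At least one path is unblocked, so d-separation fails.

No — U1 and U4 are not d-separated given {U3, U6, U7}.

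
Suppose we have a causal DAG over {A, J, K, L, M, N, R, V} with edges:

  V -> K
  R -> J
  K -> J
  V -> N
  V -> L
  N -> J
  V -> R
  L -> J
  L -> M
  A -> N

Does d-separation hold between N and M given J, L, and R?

6 paths connect N and M; each must be blocked for d-separation to hold:
  1. N → J ← L → M — J:collider[open]; L:fork[blocks] ⇒ blocked
  2. N → J ← R ← V → L → M — J:collider[open]; R:chain[blocks]; V:fork[open]; L:chain[blocks] ⇒ blocked
  3. N → J ← K ← V → L → M — J:collider[open]; K:chain[open]; V:fork[open]; L:chain[blocks] ⇒ blocked
  4. N ← V → L → M — V:fork[open]; L:chain[blocks] ⇒ blocked
  5. N ← V → R → J ← L → M — V:fork[open]; R:chain[blocks]; J:collider[open]; L:fork[blocks] ⇒ blocked
  6. N ← V → K → J ← L → M — V:fork[open]; K:chain[open]; J:collider[open]; L:fork[blocks] ⇒ blocked
Since every path is blocked, d-separation holds.

Yes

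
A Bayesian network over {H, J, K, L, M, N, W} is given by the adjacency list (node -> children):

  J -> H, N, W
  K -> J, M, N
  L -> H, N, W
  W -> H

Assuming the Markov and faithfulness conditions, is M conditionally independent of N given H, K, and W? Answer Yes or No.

Yes

There are 6 undirected paths between M and N; checking each against the conditioning set {H, K, W}:
Path 1: M ← K → N
  K is a fork here and K is conditioned on, so the path is blocked at K.
Path 2: M ← K → J → H ← L → N
  K is a fork here and K is conditioned on, so the path is blocked at K.
Path 3: M ← K → J → H ← W ← L → N
  K is a fork here and K is conditioned on, so the path is blocked at K.
Path 4: M ← K → J → N
  K is a fork here and K is conditioned on, so the path is blocked at K.
Path 5: M ← K → J → W ← L → N
  K is a fork here and K is conditioned on, so the path is blocked at K.
Path 6: M ← K → J → W → H ← L → N
  K is a fork here and K is conditioned on, so the path is blocked at K.
Every path is blocked, so M and N are d-separated given {H, K, W}.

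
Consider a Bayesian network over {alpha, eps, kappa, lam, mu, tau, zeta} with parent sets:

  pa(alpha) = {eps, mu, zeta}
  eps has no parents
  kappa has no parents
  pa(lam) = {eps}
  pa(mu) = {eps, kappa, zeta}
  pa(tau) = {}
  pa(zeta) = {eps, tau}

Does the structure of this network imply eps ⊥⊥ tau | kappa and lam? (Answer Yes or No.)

There are 5 undirected paths between eps and tau; checking each against the conditioning set {kappa, lam}:
  1. eps → zeta ← tau — zeta:collider[blocks] ⇒ blocked
  2. eps → alpha ← zeta ← tau — alpha:collider[blocks]; zeta:chain[open] ⇒ blocked
  3. eps → alpha ← mu ← zeta ← tau — alpha:collider[blocks]; mu:chain[open]; zeta:chain[open] ⇒ blocked
  4. eps → mu ← zeta ← tau — mu:collider[blocks]; zeta:chain[open] ⇒ blocked
  5. eps → mu → alpha ← zeta ← tau — mu:chain[open]; alpha:collider[blocks]; zeta:chain[open] ⇒ blocked
Every path is blocked, so eps and tau are d-separated given {kappa, lam}.

Yes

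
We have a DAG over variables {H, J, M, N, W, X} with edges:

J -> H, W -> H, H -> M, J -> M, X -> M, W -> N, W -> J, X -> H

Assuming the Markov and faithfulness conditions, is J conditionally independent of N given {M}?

4 paths connect J and N; each must be blocked for d-separation to hold:
  1. J → M ← X → H ← W → N — M:collider[open]; X:fork[open]; H:collider[open]; W:fork[open] ⇒ active
  2. J → M ← H ← W → N — M:collider[open]; H:chain[open]; W:fork[open] ⇒ active
  3. J ← W → N — W:fork[open] ⇒ active
  4. J → H ← W → N — H:collider[open]; W:fork[open] ⇒ active
Since the path J → M ← X → H ← W → N is active, J and N are not d-separated given {M}.

No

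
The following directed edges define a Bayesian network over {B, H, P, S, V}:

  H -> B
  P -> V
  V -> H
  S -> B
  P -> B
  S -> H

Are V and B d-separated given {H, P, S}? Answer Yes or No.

Yes — V and B are d-separated given {H, P, S}.

3 paths connect V and B; each must be blocked for d-separation to hold:
  1. V → H → B — H:chain[blocks] ⇒ blocked
  2. V → H ← S → B — H:collider[open]; S:fork[blocks] ⇒ blocked
  3. V ← P → B — P:fork[blocks] ⇒ blocked
Every path is blocked, so V and B are d-separated given {H, P, S}.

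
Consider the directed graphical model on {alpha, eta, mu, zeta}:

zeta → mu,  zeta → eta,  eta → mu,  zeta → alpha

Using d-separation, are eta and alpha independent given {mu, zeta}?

Yes

2 paths connect eta and alpha; each must be blocked for d-separation to hold:
Path 1: eta ← zeta → alpha
  zeta is a fork here and zeta is conditioned on, so the path is blocked at zeta.
Path 2: eta → mu ← zeta → alpha
  zeta is a fork here and zeta is conditioned on, so the path is blocked at zeta.
All paths are blocked; eta ⊥ alpha | {mu, zeta} holds.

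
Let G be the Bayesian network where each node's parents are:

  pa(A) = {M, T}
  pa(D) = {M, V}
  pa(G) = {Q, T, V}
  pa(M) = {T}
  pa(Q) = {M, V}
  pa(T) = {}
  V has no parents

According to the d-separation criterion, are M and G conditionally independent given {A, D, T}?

6 paths connect M and G; each must be blocked for d-separation to hold:
  1. M → Q → G — Q:chain[open] ⇒ active
  2. M → Q ← V → G — Q:collider[blocks]; V:fork[open] ⇒ blocked
  3. M → D ← V → Q → G — D:collider[open]; V:fork[open]; Q:chain[open] ⇒ active
  4. M → D ← V → G — D:collider[open]; V:fork[open] ⇒ active
  5. M → A ← T → G — A:collider[open]; T:fork[blocks] ⇒ blocked
  6. M ← T → G — T:fork[blocks] ⇒ blocked
Because an active path exists, M and G are not d-separated.

No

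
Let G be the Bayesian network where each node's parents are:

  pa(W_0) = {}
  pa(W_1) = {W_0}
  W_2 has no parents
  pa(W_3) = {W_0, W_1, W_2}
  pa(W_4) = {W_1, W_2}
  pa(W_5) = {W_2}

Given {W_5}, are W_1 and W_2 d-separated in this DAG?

We examine all 3 paths between W_1 and W_2:
Path 1: W_1 → W_3 ← W_2
  W_3 is a collider here and neither W_3 nor any of its descendants is conditioned on, so the collider stays closed — the path is blocked at W_3.
Path 2: W_1 → W_4 ← W_2
  W_4 is a collider here and neither W_4 nor any of its descendants is conditioned on, so the collider stays closed — the path is blocked at W_4.
Path 3: W_1 ← W_0 → W_3 ← W_2
  W_3 is a collider here and neither W_3 nor any of its descendants is conditioned on, so the collider stays closed — the path is blocked at W_3.
All paths are blocked; W_1 ⊥ W_2 | {W_5} holds.

Yes — W_1 and W_2 are d-separated given {W_5}.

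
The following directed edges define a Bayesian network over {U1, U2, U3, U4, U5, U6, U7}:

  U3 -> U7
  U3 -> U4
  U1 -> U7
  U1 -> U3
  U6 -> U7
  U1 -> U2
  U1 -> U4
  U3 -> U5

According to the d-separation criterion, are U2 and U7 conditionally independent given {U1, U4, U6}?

Yes

3 paths connect U2 and U7; each must be blocked for d-separation to hold:
Path 1: U2 ← U1 → U3 → U7
  U1 is a fork here and U1 is conditioned on, so the path is blocked at U1.
Path 2: U2 ← U1 → U7
  U1 is a fork here and U1 is conditioned on, so the path is blocked at U1.
Path 3: U2 ← U1 → U4 ← U3 → U7
  U1 is a fork here and U1 is conditioned on, so the path is blocked at U1.
Every path is blocked, so U2 and U7 are d-separated given {U1, U4, U6}.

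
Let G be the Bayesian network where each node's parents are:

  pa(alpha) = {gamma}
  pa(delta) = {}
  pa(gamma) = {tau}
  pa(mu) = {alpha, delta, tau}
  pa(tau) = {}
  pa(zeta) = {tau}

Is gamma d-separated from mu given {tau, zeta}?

No — gamma and mu are not d-separated given {tau, zeta}.

Enumerating the 2 paths from gamma to mu and testing each for blocking by {tau, zeta}:
  1. gamma → alpha → mu — alpha:chain[open] ⇒ active
  2. gamma ← tau → mu — tau:fork[blocks] ⇒ blocked
Because an active path exists, gamma and mu are not d-separated.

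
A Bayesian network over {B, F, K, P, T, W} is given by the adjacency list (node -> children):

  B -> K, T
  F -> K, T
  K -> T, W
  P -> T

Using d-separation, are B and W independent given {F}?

There are 3 undirected paths between B and W; checking each against the conditioning set {F}:
  1. B → T ← F → K → W — T:collider[blocks]; F:fork[blocks]; K:chain[open] ⇒ blocked
  2. B → T ← K → W — T:collider[blocks]; K:fork[open] ⇒ blocked
  3. B → K → W — K:chain[open] ⇒ active
Since the path B → K → W is active, B and W are not d-separated given {F}.

No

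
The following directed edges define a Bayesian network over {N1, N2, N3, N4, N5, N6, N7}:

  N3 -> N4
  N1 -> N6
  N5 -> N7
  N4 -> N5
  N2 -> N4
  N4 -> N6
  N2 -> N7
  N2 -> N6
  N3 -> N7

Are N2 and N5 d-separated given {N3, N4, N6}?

Yes

There are 6 undirected paths between N2 and N5; checking each against the conditioning set {N3, N4, N6}:
Path 1: N2 → N7 ← N5
  N7 is a collider here and neither N7 nor any of its descendants is conditioned on, so the collider stays closed — the path is blocked at N7.
Path 2: N2 → N7 ← N3 → N4 → N5
  N7 is a collider here and neither N7 nor any of its descendants is conditioned on, so the collider stays closed — the path is blocked at N7.
Path 3: N2 → N4 → N5
  N4 is a chain here and N4 is conditioned on, so the path is blocked at N4.
Path 4: N2 → N4 ← N3 → N7 ← N5
  N3 is a fork here and N3 is conditioned on, so the path is blocked at N3.
Path 5: N2 → N6 ← N4 → N5
  N4 is a fork here and N4 is conditioned on, so the path is blocked at N4.
Path 6: N2 → N6 ← N4 ← N3 → N7 ← N5
  N4 is a chain here and N4 is conditioned on, so the path is blocked at N4.
Since every path is blocked, d-separation holds.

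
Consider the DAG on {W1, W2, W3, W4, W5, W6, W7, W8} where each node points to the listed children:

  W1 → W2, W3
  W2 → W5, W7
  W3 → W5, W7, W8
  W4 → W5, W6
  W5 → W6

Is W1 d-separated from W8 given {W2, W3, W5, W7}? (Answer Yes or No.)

Enumerating the 3 paths from W1 to W8 and testing each for blocking by {W2, W3, W5, W7}:
Path 1: W1 → W2 → W7 ← W3 → W8
  W2 is a chain here and W2 is conditioned on, so the path is blocked at W2.
Path 2: W1 → W2 → W5 ← W3 → W8
  W2 is a chain here and W2 is conditioned on, so the path is blocked at W2.
Path 3: W1 → W3 → W8
  W3 is a chain here and W3 is conditioned on, so the path is blocked at W3.
All paths are blocked; W1 ⊥ W8 | {W2, W3, W5, W7} holds.

Yes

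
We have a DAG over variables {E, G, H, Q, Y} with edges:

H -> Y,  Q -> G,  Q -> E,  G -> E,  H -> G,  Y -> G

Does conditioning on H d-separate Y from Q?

Yes — Y and Q are d-separated given {H}.

We examine all 4 paths between Y and Q:
Path 1: Y → G ← Q
  G is a collider here and neither G nor any of its descendants is conditioned on, so the collider stays closed — the path is blocked at G.
Path 2: Y → G → E ← Q
  E is a collider here and neither E nor any of its descendants is conditioned on, so the collider stays closed — the path is blocked at E.
Path 3: Y ← H → G ← Q
  H is a fork here and H is conditioned on, so the path is blocked at H.
Path 4: Y ← H → G → E ← Q
  H is a fork here and H is conditioned on, so the path is blocked at H.
All paths are blocked; Y ⊥ Q | {H} holds.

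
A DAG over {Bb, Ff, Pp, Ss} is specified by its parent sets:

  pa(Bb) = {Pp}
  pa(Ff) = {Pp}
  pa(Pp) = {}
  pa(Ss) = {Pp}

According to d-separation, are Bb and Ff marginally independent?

Only one path connects Bb and Ff:
  1. Bb ← Pp → Ff — Pp:fork[open] ⇒ active
Since the path Bb ← Pp → Ff is active, Bb and Ff are not d-separated given ∅.

No — Bb and Ff are not d-separated given ∅.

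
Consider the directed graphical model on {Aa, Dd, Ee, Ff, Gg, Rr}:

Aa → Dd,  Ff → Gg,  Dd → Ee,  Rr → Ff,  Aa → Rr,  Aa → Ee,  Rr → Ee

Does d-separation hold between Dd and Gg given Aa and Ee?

No

4 paths connect Dd and Gg; each must be blocked for d-separation to hold:
Path 1: Dd → Ee ← Rr → Ff → Gg
  Ee is a collider and Ee is conditioned on, which opens it; Rr is a fork and Rr is not conditioned on; Ff is a chain and Ff is not conditioned on — no node blocks this path, so it is active.
Path 2: Dd → Ee ← Aa → Rr → Ff → Gg
  Aa is a fork here and Aa is conditioned on, so the path is blocked at Aa.
Path 3: Dd ← Aa → Ee ← Rr → Ff → Gg
  Aa is a fork here and Aa is conditioned on, so the path is blocked at Aa.
Path 4: Dd ← Aa → Rr → Ff → Gg
  Aa is a fork here and Aa is conditioned on, so the path is blocked at Aa.
Because an active path exists, Dd and Gg are not d-separated.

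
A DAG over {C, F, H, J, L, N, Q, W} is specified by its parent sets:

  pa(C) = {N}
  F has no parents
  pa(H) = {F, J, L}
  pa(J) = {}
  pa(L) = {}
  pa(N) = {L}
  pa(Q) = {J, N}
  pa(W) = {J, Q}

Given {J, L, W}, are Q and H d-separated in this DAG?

Yes

There are 3 undirected paths between Q and H; checking each against the conditioning set {J, L, W}:
  1. Q ← J → H — J:fork[blocks] ⇒ blocked
  2. Q → W ← J → H — W:collider[open]; J:fork[blocks] ⇒ blocked
  3. Q ← N ← L → H — N:chain[open]; L:fork[blocks] ⇒ blocked
All paths are blocked; Q ⊥ H | {J, L, W} holds.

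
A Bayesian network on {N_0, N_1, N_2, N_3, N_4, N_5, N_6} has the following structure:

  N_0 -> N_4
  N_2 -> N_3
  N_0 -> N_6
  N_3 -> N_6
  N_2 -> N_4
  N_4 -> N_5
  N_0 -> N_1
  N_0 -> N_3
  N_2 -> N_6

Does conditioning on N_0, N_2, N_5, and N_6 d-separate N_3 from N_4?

We examine all 6 paths between N_3 and N_4:
  1. N_3 ← N_2 → N_4 — N_2:fork[blocks] ⇒ blocked
  2. N_3 ← N_2 → N_6 ← N_0 → N_4 — N_2:fork[blocks]; N_6:collider[open]; N_0:fork[blocks] ⇒ blocked
  3. N_3 → N_6 ← N_2 → N_4 — N_6:collider[open]; N_2:fork[blocks] ⇒ blocked
  4. N_3 → N_6 ← N_0 → N_4 — N_6:collider[open]; N_0:fork[blocks] ⇒ blocked
  5. N_3 ← N_0 → N_4 — N_0:fork[blocks] ⇒ blocked
  6. N_3 ← N_0 → N_6 ← N_2 → N_4 — N_0:fork[blocks]; N_6:collider[open]; N_2:fork[blocks] ⇒ blocked
All paths are blocked; N_3 ⊥ N_4 | {N_0, N_2, N_5, N_6} holds.

Yes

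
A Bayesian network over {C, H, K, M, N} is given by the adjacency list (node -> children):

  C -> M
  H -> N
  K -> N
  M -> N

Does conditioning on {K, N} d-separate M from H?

No

There is one path between M and H:
  1. M → N ← H — N:collider[open] ⇒ active
Because an active path exists, M and H are not d-separated.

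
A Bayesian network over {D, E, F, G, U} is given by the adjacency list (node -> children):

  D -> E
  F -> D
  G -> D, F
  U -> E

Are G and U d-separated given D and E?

Yes

We examine all 2 paths between G and U:
Path 1: G → D → E ← U
  D is a chain here and D is conditioned on, so the path is blocked at D.
Path 2: G → F → D → E ← U
  D is a chain here and D is conditioned on, so the path is blocked at D.
Since every path is blocked, d-separation holds.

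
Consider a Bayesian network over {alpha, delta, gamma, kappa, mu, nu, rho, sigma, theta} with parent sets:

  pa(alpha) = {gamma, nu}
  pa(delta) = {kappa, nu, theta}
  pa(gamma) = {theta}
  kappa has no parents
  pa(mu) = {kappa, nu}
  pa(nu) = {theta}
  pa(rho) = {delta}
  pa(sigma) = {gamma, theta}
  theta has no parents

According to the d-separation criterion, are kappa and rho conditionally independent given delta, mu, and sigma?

We examine all 5 paths between kappa and rho:
  1. kappa → delta → rho — delta:chain[blocks] ⇒ blocked
  2. kappa → mu ← nu → alpha ← gamma → sigma ← theta → delta → rho — mu:collider[open]; nu:fork[open]; alpha:collider[blocks]; gamma:fork[open]; sigma:collider[open]; theta:fork[open]; delta:chain[blocks] ⇒ blocked
  3. kappa → mu ← nu → alpha ← gamma ← theta → delta → rho — mu:collider[open]; nu:fork[open]; alpha:collider[blocks]; gamma:chain[open]; theta:fork[open]; delta:chain[blocks] ⇒ blocked
  4. kappa → mu ← nu → delta → rho — mu:collider[open]; nu:fork[open]; delta:chain[blocks] ⇒ blocked
  5. kappa → mu ← nu ← theta → delta → rho — mu:collider[open]; nu:chain[open]; theta:fork[open]; delta:chain[blocks] ⇒ blocked
Since every path is blocked, d-separation holds.

Yes — kappa and rho are d-separated given {delta, mu, sigma}.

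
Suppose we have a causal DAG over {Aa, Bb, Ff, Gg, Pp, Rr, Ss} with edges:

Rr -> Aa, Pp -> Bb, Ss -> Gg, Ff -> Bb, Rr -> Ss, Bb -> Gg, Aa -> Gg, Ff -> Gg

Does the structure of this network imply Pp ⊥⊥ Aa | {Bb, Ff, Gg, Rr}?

4 paths connect Pp and Aa; each must be blocked for d-separation to hold:
  1. Pp → Bb → Gg ← Aa — Bb:chain[blocks]; Gg:collider[open] ⇒ blocked
  2. Pp → Bb → Gg ← Ss ← Rr → Aa — Bb:chain[blocks]; Gg:collider[open]; Ss:chain[open]; Rr:fork[blocks] ⇒ blocked
  3. Pp → Bb ← Ff → Gg ← Aa — Bb:collider[open]; Ff:fork[blocks]; Gg:collider[open] ⇒ blocked
  4. Pp → Bb ← Ff → Gg ← Ss ← Rr → Aa — Bb:collider[open]; Ff:fork[blocks]; Gg:collider[open]; Ss:chain[open]; Rr:fork[blocks] ⇒ blocked
All paths are blocked; Pp ⊥ Aa | {Bb, Ff, Gg, Rr} holds.

Yes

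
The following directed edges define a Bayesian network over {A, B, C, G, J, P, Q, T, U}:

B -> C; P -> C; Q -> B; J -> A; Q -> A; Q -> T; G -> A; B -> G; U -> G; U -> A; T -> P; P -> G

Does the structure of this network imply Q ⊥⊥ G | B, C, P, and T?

Yes

We examine all 6 paths between Q and G:
Path 1: Q → B → C ← P → G
  B is a chain here and B is conditioned on, so the path is blocked at B.
Path 2: Q → B → G
  B is a chain here and B is conditioned on, so the path is blocked at B.
Path 3: Q → A ← U → G
  A is a collider here and neither A nor any of its descendants is conditioned on, so the collider stays closed — the path is blocked at A.
Path 4: Q → A ← G
  A is a collider here and neither A nor any of its descendants is conditioned on, so the collider stays closed — the path is blocked at A.
Path 5: Q → T → P → C ← B → G
  T is a chain here and T is conditioned on, so the path is blocked at T.
Path 6: Q → T → P → G
  T is a chain here and T is conditioned on, so the path is blocked at T.
Since every path is blocked, d-separation holds.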